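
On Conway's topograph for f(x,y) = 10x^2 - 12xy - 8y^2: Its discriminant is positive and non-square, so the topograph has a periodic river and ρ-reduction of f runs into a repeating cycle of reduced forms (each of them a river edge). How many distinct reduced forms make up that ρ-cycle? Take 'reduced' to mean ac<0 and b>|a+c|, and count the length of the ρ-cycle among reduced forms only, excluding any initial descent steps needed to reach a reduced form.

D = 464, ⌊√D⌋ = 21
descent: ρ → (-8,12,10)  [lands on river]
river: ρ → (10,8,-10)
river: ρ → (-10,12,8)
river: ρ → (8,20,-2)
river: ρ → (-2,20,8)
river: ρ → (8,12,-10)
river: ρ → (-10,8,10)
river: ρ → (10,12,-8)
river: ρ → (-8,20,2)
river: ρ → (2,20,-8)
ρ-cycle length = 10 (tail of 1 descent step not counted)

10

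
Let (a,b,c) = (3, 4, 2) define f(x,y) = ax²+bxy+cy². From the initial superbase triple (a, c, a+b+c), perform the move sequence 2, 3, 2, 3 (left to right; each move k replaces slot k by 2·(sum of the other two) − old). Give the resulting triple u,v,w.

start (3,2,9) = (f(1,0),f(0,1),f(1,1))
replace slot 2: 2·(3+9) − 2 = 22 → (3,22,9)
replace slot 3: 2·(3+22) − 9 = 41 → (3,22,41)
replace slot 2: 2·(3+41) − 22 = 66 → (3,66,41)
replace slot 3: 2·(3+66) − 41 = 97 → (3,66,97)

3,66,97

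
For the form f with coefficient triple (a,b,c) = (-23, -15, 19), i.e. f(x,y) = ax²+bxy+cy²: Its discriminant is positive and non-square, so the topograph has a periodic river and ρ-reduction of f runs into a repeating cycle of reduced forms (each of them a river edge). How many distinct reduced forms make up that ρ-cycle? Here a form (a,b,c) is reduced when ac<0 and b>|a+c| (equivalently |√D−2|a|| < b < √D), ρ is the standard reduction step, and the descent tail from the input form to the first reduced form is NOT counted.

D = 1973, ⌊√D⌋ = 44
descent: ρ → (19,15,-23)  [lands on river]
river: ρ → (-23,31,11)
river: ρ → (11,35,-17)
river: ρ → (-17,33,13)
river: ρ → (13,19,-31)
river: ρ → (-31,43,1)
river: ρ → (1,43,-31)
river: ρ → (-31,19,13)
river: ρ → (13,33,-17)
river: ρ → (-17,35,11)
river: ρ → (11,31,-23)
river: ρ → (-23,15,19)
river: ρ → (19,23,-19)
river: ρ → (-19,15,23)
river: ρ → (23,31,-11)
river: ρ → (-11,35,17)
river: ρ → (17,33,-13)
river: ρ → (-13,19,31)
river: ρ → (31,43,-1)
river: ρ → (-1,43,31)
river: ρ → (31,19,-13)
river: ρ → (-13,33,17)
river: ρ → (17,35,-11)
river: ρ → (-11,31,23)
river: ρ → (23,15,-19)
river: ρ → (-19,23,19)
ρ-cycle length = 26 (tail of 1 descent step not counted)

26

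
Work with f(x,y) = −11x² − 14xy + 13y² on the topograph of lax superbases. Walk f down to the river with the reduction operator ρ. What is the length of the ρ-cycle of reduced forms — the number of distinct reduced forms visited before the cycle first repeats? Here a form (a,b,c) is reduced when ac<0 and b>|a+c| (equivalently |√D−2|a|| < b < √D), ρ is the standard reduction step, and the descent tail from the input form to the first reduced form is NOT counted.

D = 768, ⌊√D⌋ = 27
descent: ρ → (13,14,-11)  [lands on river]
river: ρ → (-11,8,16)
river: ρ → (16,24,-3)
river: ρ → (-3,24,16)
river: ρ → (16,8,-11)
river: ρ → (-11,14,13)
river: ρ → (13,12,-12)
river: ρ → (-12,12,13)
ρ-cycle length = 8 (tail of 1 descent step not counted)

8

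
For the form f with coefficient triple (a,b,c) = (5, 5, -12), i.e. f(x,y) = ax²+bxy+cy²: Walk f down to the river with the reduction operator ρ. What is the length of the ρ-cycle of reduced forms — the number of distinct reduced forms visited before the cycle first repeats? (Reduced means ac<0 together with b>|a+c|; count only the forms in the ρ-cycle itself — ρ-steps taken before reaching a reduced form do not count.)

D = 265, ⌊√D⌋ = 16
descent: ρ → (-12,-5,5)
descent: ρ → (5,15,-2)  [lands on river]
river: ρ → (-2,13,12)
river: ρ → (12,11,-3)
river: ρ → (-3,13,8)
river: ρ → (8,3,-8)
river: ρ → (-8,13,3)
river: ρ → (3,11,-12)
river: ρ → (-12,13,2)
river: ρ → (2,15,-5)
river: ρ → (-5,15,2)
river: ρ → (2,13,-12)
river: ρ → (-12,11,3)
river: ρ → (3,13,-8)
river: ρ → (-8,3,8)
river: ρ → (8,13,-3)
river: ρ → (-3,11,12)
river: ρ → (12,13,-2)
river: ρ → (-2,15,5)
ρ-cycle length = 18 (tail of 2 descent steps not counted)

18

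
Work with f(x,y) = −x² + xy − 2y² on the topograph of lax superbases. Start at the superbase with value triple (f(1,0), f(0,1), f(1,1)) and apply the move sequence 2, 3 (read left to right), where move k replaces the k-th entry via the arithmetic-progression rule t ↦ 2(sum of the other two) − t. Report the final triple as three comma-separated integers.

start (-1,-2,-2) = (f(1,0),f(0,1),f(1,1))
replace slot 2: 2·((-1)+(-2)) − (-2) = -4 → (-1,-4,-2)
replace slot 3: 2·((-1)+(-4)) − (-2) = -8 → (-1,-4,-8)

-1,-4,-8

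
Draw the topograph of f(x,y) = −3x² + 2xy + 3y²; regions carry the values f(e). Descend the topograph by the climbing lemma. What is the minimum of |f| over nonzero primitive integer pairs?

river: ρ → (3,4,-2)
river: ρ → (-2,4,3)
river: ρ → (3,2,-3)
river: ρ → (-3,4,2)
river: ρ → (2,4,-3)
river: ρ → (-3,2,3)
closes: descent 0, river 6
min |a| on river = 2

2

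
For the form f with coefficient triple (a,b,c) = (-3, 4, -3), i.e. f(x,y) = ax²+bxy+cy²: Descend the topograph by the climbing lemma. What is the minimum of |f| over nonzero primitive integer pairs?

translate: b→2 (≡-4 mod 6), so (3,-4,3)→(3,2,2)
flip: (3,2,2)→(2,-2,3)
translate: b→2 (≡-2 mod 4), so (2,-2,3)→(2,2,3)
reduced (well bottom): (2,2,3) with a≤c, −a<b≤a
well minimum |f| = |-2| = 2 (negative-definite)

2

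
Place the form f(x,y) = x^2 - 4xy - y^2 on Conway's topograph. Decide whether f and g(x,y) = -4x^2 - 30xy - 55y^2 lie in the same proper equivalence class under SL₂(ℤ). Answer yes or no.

D₁ = 20, D₂ = 20
river cycle of f (length 2): (-1, 4, 1), (1, 4, -1)
river cycle of g (length 2): (1, 4, -1), (-1, 4, 1)
cycles coincide ⇒ equivalent

yes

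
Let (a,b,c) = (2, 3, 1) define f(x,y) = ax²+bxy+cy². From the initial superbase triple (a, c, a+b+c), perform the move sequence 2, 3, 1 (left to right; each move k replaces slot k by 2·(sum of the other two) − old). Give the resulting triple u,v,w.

start (2,1,6) = (f(1,0),f(0,1),f(1,1))
replace slot 2: 2·(2+6) − 1 = 15 → (2,15,6)
replace slot 3: 2·(2+15) − 6 = 28 → (2,15,28)
replace slot 1: 2·(15+28) − 2 = 84 → (84,15,28)

84,15,28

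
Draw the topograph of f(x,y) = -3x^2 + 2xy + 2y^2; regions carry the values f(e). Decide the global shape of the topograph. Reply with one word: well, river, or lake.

D = b²−4ac = 2² − 4·(-3)·2 = 28
D > 0 non-square ⇒ indefinite ⇒ periodic river

river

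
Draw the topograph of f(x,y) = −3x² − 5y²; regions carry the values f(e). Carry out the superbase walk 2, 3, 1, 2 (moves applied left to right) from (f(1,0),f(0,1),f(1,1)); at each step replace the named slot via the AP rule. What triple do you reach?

start (-3,-5,-8) = (f(1,0),f(0,1),f(1,1))
replace slot 2: 2·((-3)+(-8)) − (-5) = -17 → (-3,-17,-8)
replace slot 3: 2·((-3)+(-17)) − (-8) = -32 → (-3,-17,-32)
replace slot 1: 2·((-17)+(-32)) − (-3) = -95 → (-95,-17,-32)
replace slot 2: 2·((-95)+(-32)) − (-17) = -237 → (-95,-237,-32)

-95,-237,-32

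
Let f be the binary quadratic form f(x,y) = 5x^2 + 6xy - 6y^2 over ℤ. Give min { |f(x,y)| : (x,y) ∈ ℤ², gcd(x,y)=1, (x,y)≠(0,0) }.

river: ρ → (-6,6,5)
river: ρ → (5,4,-7)
river: ρ → (-7,10,2)
river: ρ → (2,10,-7)
river: ρ → (-7,4,5)
river: ρ → (5,6,-6)
closes: descent 0, river 6
min |a| on river = 2

2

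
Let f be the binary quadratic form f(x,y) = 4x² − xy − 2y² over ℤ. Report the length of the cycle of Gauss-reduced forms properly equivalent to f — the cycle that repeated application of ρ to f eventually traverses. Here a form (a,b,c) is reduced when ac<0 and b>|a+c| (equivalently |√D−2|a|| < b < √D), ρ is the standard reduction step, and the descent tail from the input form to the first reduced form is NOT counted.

D = 33, ⌊√D⌋ = 5
descent: ρ → (-2,5,1)  [lands on river]
river: ρ → (1,5,-2)
river: ρ → (-2,3,3)
river: ρ → (3,3,-2)
ρ-cycle length = 4 (tail of 1 descent step not counted)

4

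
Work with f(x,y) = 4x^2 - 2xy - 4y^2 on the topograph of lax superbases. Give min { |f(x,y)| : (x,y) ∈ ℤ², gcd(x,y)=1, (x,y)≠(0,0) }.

descent: ρ → (-4,2,4)  [lands on river]
river: ρ → (4,6,-2)
river: ρ → (-2,6,4)
river: ρ → (4,2,-4)
river: ρ → (-4,6,2)
river: ρ → (2,6,-4)
closes: descent 1, river 6
min |a| on river = 2

2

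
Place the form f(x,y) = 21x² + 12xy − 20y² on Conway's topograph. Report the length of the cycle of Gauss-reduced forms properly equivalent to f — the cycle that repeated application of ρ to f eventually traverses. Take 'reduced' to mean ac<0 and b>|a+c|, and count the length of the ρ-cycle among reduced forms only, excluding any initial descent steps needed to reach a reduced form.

D = 1824, ⌊√D⌋ = 42
river: ρ → (-20,28,13)
river: ρ → (13,24,-24)
river: ρ → (-24,24,13)
river: ρ → (13,28,-20)
river: ρ → (-20,12,21)
river: ρ → (21,30,-11)
river: ρ → (-11,36,12)
river: ρ → (12,36,-11)
river: ρ → (-11,30,21)
river: ρ → (21,12,-20)
ρ-cycle length = 10 (tail of 0 descent steps not counted)

10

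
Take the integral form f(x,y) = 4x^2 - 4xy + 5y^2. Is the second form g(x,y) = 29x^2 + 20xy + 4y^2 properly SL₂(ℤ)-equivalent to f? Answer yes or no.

D₁ = -64, D₂ = -64
f: translate: b→4 (≡-4 mod 8), so (4,-4,5)→(4,4,5)
f: reduced (well bottom): (4,4,5) with a≤c, −a<b≤a
g: flip: (29,20,4)→(4,-20,29)
g: translate: b→4 (≡-20 mod 8), so (4,-20,29)→(4,4,5)
g: reduced (well bottom): (4,4,5) with a≤c, −a<b≤a
reduced forms (4, 4, 5) vs (4, 4, 5) ⇒ equivalent

yes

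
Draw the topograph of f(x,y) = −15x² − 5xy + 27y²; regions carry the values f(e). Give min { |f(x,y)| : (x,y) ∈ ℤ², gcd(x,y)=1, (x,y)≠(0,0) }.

descent: ρ → (27,5,-15)
descent: ρ → (-15,25,17)  [lands on river]
river: ρ → (17,9,-23)
river: ρ → (-23,37,3)
river: ρ → (3,35,-35)
river: ρ → (-35,35,3)
river: ρ → (3,37,-23)
river: ρ → (-23,9,17)
river: ρ → (17,25,-15)
river: ρ → (-15,35,7)
river: ρ → (7,35,-15)
closes: descent 2, river 10
min |a| on river = 3

3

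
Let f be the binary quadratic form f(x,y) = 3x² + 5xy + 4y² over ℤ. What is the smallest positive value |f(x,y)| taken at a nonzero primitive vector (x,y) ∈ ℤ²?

translate: b→-1 (≡5 mod 6), so (3,5,4)→(3,-1,2)
flip: (3,-1,2)→(2,1,3)
reduced (well bottom): (2,1,3) with a≤c, −a<b≤a
well minimum = a = 2

2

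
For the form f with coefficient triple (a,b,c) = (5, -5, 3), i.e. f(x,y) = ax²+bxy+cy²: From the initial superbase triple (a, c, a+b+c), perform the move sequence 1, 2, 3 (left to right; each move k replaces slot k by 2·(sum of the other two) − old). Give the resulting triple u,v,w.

start (5,3,3) = (f(1,0),f(0,1),f(1,1))
replace slot 1: 2·(3+3) − 5 = 7 → (7,3,3)
replace slot 2: 2·(7+3) − 3 = 17 → (7,17,3)
replace slot 3: 2·(7+17) − 3 = 45 → (7,17,45)

7,17,45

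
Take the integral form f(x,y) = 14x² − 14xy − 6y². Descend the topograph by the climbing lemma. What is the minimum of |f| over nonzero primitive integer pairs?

descent: ρ → (-6,14,14)  [lands on river]
river: ρ → (14,14,-6)
river: ρ → (-6,22,2)
river: ρ → (2,22,-6)
closes: descent 1, river 4
min |a| on river = 2

2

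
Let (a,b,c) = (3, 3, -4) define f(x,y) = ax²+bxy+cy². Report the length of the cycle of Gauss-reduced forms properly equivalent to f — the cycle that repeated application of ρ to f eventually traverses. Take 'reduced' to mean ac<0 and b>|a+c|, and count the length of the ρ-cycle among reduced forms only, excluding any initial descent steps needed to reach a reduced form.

D = 57, ⌊√D⌋ = 7
river: ρ → (-4,5,2)
river: ρ → (2,7,-1)
river: ρ → (-1,7,2)
river: ρ → (2,5,-4)
river: ρ → (-4,3,3)
river: ρ → (3,3,-4)
ρ-cycle length = 6 (tail of 0 descent steps not counted)

6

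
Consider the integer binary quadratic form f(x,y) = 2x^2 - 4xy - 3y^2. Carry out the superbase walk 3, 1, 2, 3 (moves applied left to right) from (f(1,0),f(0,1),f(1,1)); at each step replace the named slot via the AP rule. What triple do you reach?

start (2,-3,-5) = (f(1,0),f(0,1),f(1,1))
replace slot 3: 2·(2+(-3)) − (-5) = 3 → (2,-3,3)
replace slot 1: 2·((-3)+3) − 2 = -2 → (-2,-3,3)
replace slot 2: 2·((-2)+3) − (-3) = 5 → (-2,5,3)
replace slot 3: 2·((-2)+5) − 3 = 3 → (-2,5,3)

-2,5,3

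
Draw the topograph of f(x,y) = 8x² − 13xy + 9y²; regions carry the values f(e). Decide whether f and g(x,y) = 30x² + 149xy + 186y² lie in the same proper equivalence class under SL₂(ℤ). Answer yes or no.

D₁ = -119, D₂ = -119
f: translate: b→3 (≡-13 mod 16), so (8,-13,9)→(8,3,4)
f: flip: (8,3,4)→(4,-3,8)
f: reduced (well bottom): (4,-3,8) with a≤c, −a<b≤a
g: translate: b→29 (≡149 mod 60), so (30,149,186)→(30,29,8)
g: flip: (30,29,8)→(8,-29,30)
g: translate: b→3 (≡-29 mod 16), so (8,-29,30)→(8,3,4)
g: flip: (8,3,4)→(4,-3,8)
g: reduced (well bottom): (4,-3,8) with a≤c, −a<b≤a
reduced forms (4, -3, 8) vs (4, -3, 8) ⇒ equivalent

yes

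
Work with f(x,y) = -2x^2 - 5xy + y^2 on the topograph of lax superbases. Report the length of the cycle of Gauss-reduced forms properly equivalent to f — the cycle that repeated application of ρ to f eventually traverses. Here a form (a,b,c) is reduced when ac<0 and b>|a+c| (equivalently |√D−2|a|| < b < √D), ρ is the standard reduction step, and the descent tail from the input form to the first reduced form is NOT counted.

D = 33, ⌊√D⌋ = 5
descent: ρ → (1,5,-2)  [lands on river]
river: ρ → (-2,3,3)
river: ρ → (3,3,-2)
river: ρ → (-2,5,1)
ρ-cycle length = 4 (tail of 1 descent step not counted)

4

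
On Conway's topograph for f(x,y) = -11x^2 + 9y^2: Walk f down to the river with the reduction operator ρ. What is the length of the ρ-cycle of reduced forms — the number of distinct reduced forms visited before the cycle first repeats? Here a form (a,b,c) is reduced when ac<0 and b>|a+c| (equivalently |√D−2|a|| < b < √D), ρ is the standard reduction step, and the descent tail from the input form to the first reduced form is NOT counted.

D = 396, ⌊√D⌋ = 19
descent: ρ → (9,18,-2)  [lands on river]
river: ρ → (-2,18,9)
ρ-cycle length = 2 (tail of 1 descent step not counted)

2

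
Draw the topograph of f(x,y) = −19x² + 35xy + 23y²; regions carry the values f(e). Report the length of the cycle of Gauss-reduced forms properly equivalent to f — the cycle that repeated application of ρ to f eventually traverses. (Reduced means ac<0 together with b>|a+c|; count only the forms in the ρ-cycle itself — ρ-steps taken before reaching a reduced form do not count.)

D = 2973, ⌊√D⌋ = 54
river: ρ → (23,11,-31)
river: ρ → (-31,51,3)
river: ρ → (3,51,-31)
river: ρ → (-31,11,23)
river: ρ → (23,35,-19)
river: ρ → (-19,41,17)
river: ρ → (17,27,-33)
river: ρ → (-33,39,11)
river: ρ → (11,49,-13)
river: ρ → (-13,29,41)
river: ρ → (41,53,-1)
river: ρ → (-1,53,41)
river: ρ → (41,29,-13)
river: ρ → (-13,49,11)
river: ρ → (11,39,-33)
river: ρ → (-33,27,17)
river: ρ → (17,41,-19)
river: ρ → (-19,35,23)
ρ-cycle length = 18 (tail of 0 descent steps not counted)

18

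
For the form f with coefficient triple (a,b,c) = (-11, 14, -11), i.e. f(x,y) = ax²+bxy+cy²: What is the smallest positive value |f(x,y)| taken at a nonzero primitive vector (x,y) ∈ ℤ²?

translate: b→8 (≡-14 mod 22), so (11,-14,11)→(11,8,8)
flip: (11,8,8)→(8,-8,11)
translate: b→8 (≡-8 mod 16), so (8,-8,11)→(8,8,11)
reduced (well bottom): (8,8,11) with a≤c, −a<b≤a
well minimum |f| = |-8| = 8 (negative-definite)

8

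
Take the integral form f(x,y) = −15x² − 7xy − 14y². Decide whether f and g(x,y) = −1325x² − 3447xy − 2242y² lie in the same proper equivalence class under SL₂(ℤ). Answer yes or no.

D₁ = -791, D₂ = -791
f is negative-definite; reduce −f:
−f: flip: (15,7,14)→(14,-7,15)
−f: reduced (well bottom): (14,-7,15) with a≤c, −a<b≤a
flip sign back: reduced form of f is (-14,7,-15)
g is negative-definite; reduce −g:
−g: translate: b→797 (≡3447 mod 2650), so (1325,3447,2242)→(1325,797,120)
−g: flip: (1325,797,120)→(120,-797,1325)
−g: translate: b→-77 (≡-797 mod 240), so (120,-797,1325)→(120,-77,14)
−g: flip: (120,-77,14)→(14,77,120)
−g: translate: b→-7 (≡77 mod 28), so (14,77,120)→(14,-7,15)
−g: reduced (well bottom): (14,-7,15) with a≤c, −a<b≤a
flip sign back: reduced form of g is (-14,7,-15)
reduced forms (-14, 7, -15) vs (-14, 7, -15) ⇒ equivalent

yes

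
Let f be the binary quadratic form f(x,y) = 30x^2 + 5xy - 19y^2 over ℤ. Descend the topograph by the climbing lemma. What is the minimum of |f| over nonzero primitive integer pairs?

descent: ρ → (-19,33,16)  [lands on river]
river: ρ → (16,31,-21)
river: ρ → (-21,11,26)
river: ρ → (26,41,-6)
river: ρ → (-6,43,19)
river: ρ → (19,33,-16)
river: ρ → (-16,31,21)
river: ρ → (21,11,-26)
river: ρ → (-26,41,6)
river: ρ → (6,43,-19)
closes: descent 1, river 10
min |a| on river = 6

6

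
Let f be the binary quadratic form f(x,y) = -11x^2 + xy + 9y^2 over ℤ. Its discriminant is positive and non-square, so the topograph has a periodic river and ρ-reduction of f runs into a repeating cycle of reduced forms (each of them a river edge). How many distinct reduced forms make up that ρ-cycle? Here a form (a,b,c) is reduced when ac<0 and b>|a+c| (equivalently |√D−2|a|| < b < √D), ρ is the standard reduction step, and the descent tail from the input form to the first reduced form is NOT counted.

D = 397, ⌊√D⌋ = 19
descent: ρ → (9,17,-3)  [lands on river]
river: ρ → (-3,19,3)
river: ρ → (3,17,-9)
river: ρ → (-9,19,1)
river: ρ → (1,19,-9)
river: ρ → (-9,17,3)
river: ρ → (3,19,-3)
river: ρ → (-3,17,9)
river: ρ → (9,19,-1)
river: ρ → (-1,19,9)
ρ-cycle length = 10 (tail of 1 descent step not counted)

10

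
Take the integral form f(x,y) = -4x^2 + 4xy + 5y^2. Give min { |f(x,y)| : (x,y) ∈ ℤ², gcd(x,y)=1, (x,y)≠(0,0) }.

river: ρ → (5,6,-3)
river: ρ → (-3,6,5)
river: ρ → (5,4,-4)
river: ρ → (-4,4,5)
closes: descent 0, river 4
min |a| on river = 3

3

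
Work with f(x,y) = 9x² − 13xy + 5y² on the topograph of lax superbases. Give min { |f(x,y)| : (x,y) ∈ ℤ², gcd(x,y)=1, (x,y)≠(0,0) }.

translate: b→5 (≡-13 mod 18), so (9,-13,5)→(9,5,1)
flip: (9,5,1)→(1,-5,9)
translate: b→1 (≡-5 mod 2), so (1,-5,9)→(1,1,3)
reduced (well bottom): (1,1,3) with a≤c, −a<b≤a
well minimum = a = 1

1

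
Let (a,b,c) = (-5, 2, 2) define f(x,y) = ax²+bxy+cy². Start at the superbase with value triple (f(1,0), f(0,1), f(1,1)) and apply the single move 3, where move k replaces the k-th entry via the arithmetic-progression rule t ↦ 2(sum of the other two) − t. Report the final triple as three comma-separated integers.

start (-5,2,-1) = (f(1,0),f(0,1),f(1,1))
replace slot 3: 2·((-5)+2) − (-1) = -5 → (-5,2,-5)

-5,2,-5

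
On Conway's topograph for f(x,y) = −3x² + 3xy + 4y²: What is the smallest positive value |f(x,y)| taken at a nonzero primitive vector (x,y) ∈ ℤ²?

river: ρ → (4,5,-2)
river: ρ → (-2,7,1)
river: ρ → (1,7,-2)
river: ρ → (-2,5,4)
river: ρ → (4,3,-3)
river: ρ → (-3,3,4)
closes: descent 0, river 6
min |a| on river = 1

1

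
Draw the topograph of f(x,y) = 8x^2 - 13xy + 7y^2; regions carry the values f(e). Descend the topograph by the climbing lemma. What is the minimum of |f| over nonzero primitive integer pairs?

translate: b→3 (≡-13 mod 16), so (8,-13,7)→(8,3,2)
flip: (8,3,2)→(2,-3,8)
translate: b→1 (≡-3 mod 4), so (2,-3,8)→(2,1,7)
reduced (well bottom): (2,1,7) with a≤c, −a<b≤a
well minimum = a = 2

2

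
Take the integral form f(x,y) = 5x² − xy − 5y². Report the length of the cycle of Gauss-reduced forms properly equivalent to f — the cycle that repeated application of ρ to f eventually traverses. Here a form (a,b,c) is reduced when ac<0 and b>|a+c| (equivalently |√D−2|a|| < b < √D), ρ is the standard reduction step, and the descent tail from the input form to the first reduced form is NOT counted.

D = 101, ⌊√D⌋ = 10
descent: ρ → (-5,1,5)  [lands on river]
river: ρ → (5,9,-1)
river: ρ → (-1,9,5)
river: ρ → (5,1,-5)
river: ρ → (-5,9,1)
river: ρ → (1,9,-5)
ρ-cycle length = 6 (tail of 1 descent step not counted)

6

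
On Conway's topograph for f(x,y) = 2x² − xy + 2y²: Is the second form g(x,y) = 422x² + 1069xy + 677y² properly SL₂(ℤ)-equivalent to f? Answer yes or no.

D₁ = -15, D₂ = -15
f: flip: (2,-1,2)→(2,1,2)
f: reduced (well bottom): (2,1,2) with a≤c, −a<b≤a
g: translate: b→225 (≡1069 mod 844), so (422,1069,677)→(422,225,30)
g: flip: (422,225,30)→(30,-225,422)
g: translate: b→15 (≡-225 mod 60), so (30,-225,422)→(30,15,2)
g: flip: (30,15,2)→(2,-15,30)
g: translate: b→1 (≡-15 mod 4), so (2,-15,30)→(2,1,2)
g: reduced (well bottom): (2,1,2) with a≤c, −a<b≤a
reduced forms (2, 1, 2) vs (2, 1, 2) ⇒ equivalent

yes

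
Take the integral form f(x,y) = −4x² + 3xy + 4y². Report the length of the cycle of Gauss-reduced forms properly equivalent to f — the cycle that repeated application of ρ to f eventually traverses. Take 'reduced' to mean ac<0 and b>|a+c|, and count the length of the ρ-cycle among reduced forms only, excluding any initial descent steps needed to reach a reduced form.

D = 73, ⌊√D⌋ = 8
river: ρ → (4,5,-3)
river: ρ → (-3,7,2)
river: ρ → (2,5,-6)
river: ρ → (-6,7,1)
river: ρ → (1,7,-6)
river: ρ → (-6,5,2)
river: ρ → (2,7,-3)
river: ρ → (-3,5,4)
river: ρ → (4,3,-4)
river: ρ → (-4,5,3)
river: ρ → (3,7,-2)
river: ρ → (-2,5,6)
river: ρ → (6,7,-1)
river: ρ → (-1,7,6)
river: ρ → (6,5,-2)
river: ρ → (-2,7,3)
river: ρ → (3,5,-4)
river: ρ → (-4,3,4)
ρ-cycle length = 18 (tail of 0 descent steps not counted)

18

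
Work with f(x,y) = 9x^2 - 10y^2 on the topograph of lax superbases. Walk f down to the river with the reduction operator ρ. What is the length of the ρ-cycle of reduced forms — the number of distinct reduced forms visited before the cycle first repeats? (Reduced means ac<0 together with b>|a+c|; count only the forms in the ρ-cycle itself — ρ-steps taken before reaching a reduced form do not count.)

D = 360, ⌊√D⌋ = 18
descent: ρ → (-10,0,9)
descent: ρ → (9,18,-1)  [lands on river]
river: ρ → (-1,18,9)
ρ-cycle length = 2 (tail of 2 descent steps not counted)

2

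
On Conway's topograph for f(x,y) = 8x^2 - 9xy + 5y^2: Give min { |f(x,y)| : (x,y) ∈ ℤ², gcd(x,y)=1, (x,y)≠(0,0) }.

translate: b→7 (≡-9 mod 16), so (8,-9,5)→(8,7,4)
flip: (8,7,4)→(4,-7,8)
translate: b→1 (≡-7 mod 8), so (4,-7,8)→(4,1,5)
reduced (well bottom): (4,1,5) with a≤c, −a<b≤a
well minimum = a = 4

4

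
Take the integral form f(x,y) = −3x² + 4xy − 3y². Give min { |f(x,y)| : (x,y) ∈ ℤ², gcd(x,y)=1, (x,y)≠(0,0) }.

translate: b→2 (≡-4 mod 6), so (3,-4,3)→(3,2,2)
flip: (3,2,2)→(2,-2,3)
translate: b→2 (≡-2 mod 4), so (2,-2,3)→(2,2,3)
reduced (well bottom): (2,2,3) with a≤c, −a<b≤a
well minimum |f| = |-2| = 2 (negative-definite)

2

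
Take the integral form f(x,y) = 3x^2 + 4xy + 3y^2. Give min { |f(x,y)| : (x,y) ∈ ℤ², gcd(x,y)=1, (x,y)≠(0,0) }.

translate: b→-2 (≡4 mod 6), so (3,4,3)→(3,-2,2)
flip: (3,-2,2)→(2,2,3)
reduced (well bottom): (2,2,3) with a≤c, −a<b≤a
well minimum = a = 2

2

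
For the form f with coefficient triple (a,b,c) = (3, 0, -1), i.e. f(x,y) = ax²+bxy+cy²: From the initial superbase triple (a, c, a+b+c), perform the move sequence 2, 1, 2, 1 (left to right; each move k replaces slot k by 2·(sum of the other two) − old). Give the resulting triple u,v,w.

start (3,-1,2) = (f(1,0),f(0,1),f(1,1))
replace slot 2: 2·(3+2) − (-1) = 11 → (3,11,2)
replace slot 1: 2·(11+2) − 3 = 23 → (23,11,2)
replace slot 2: 2·(23+2) − 11 = 39 → (23,39,2)
replace slot 1: 2·(39+2) − 23 = 59 → (59,39,2)

59,39,2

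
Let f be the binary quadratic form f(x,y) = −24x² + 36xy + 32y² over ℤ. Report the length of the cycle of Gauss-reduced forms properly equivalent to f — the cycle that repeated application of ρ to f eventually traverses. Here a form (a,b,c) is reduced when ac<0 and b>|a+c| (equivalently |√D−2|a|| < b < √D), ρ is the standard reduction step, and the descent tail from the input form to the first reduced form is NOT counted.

D = 4368, ⌊√D⌋ = 66
river: ρ → (32,28,-28)
river: ρ → (-28,28,32)
river: ρ → (32,36,-24)
river: ρ → (-24,60,8)
river: ρ → (8,52,-52)
river: ρ → (-52,52,8)
river: ρ → (8,60,-24)
river: ρ → (-24,36,32)
ρ-cycle length = 8 (tail of 0 descent steps not counted)

8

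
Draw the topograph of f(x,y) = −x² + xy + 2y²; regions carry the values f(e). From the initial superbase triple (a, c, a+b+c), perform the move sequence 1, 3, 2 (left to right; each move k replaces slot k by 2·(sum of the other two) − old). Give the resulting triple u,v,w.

start (-1,2,2) = (f(1,0),f(0,1),f(1,1))
replace slot 1: 2·(2+2) − (-1) = 9 → (9,2,2)
replace slot 3: 2·(9+2) − 2 = 20 → (9,2,20)
replace slot 2: 2·(9+20) − 2 = 56 → (9,56,20)

9,56,20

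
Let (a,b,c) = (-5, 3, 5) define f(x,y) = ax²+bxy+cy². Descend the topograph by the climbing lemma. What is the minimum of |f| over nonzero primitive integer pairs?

river: ρ → (5,7,-3)
river: ρ → (-3,5,7)
river: ρ → (7,9,-1)
river: ρ → (-1,9,7)
river: ρ → (7,5,-3)
river: ρ → (-3,7,5)
river: ρ → (5,3,-5)
river: ρ → (-5,7,3)
river: ρ → (3,5,-7)
river: ρ → (-7,9,1)
river: ρ → (1,9,-7)
river: ρ → (-7,5,3)
river: ρ → (3,7,-5)
river: ρ → (-5,3,5)
closes: descent 0, river 14
min |a| on river = 1

1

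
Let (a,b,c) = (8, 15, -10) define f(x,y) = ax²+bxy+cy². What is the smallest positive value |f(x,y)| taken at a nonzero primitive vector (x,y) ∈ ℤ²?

river: ρ → (-10,5,13)
river: ρ → (13,21,-2)
river: ρ → (-2,23,2)
river: ρ → (2,21,-13)
river: ρ → (-13,5,10)
river: ρ → (10,15,-8)
river: ρ → (-8,17,8)
river: ρ → (8,15,-10)
closes: descent 0, river 8
min |a| on river = 2

2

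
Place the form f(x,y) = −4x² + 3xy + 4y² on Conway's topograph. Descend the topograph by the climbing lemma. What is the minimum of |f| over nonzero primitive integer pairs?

river: ρ → (4,5,-3)
river: ρ → (-3,7,2)
river: ρ → (2,5,-6)
river: ρ → (-6,7,1)
river: ρ → (1,7,-6)
river: ρ → (-6,5,2)
river: ρ → (2,7,-3)
river: ρ → (-3,5,4)
river: ρ → (4,3,-4)
river: ρ → (-4,5,3)
river: ρ → (3,7,-2)
river: ρ → (-2,5,6)
river: ρ → (6,7,-1)
river: ρ → (-1,7,6)
river: ρ → (6,5,-2)
river: ρ → (-2,7,3)
river: ρ → (3,5,-4)
river: ρ → (-4,3,4)
closes: descent 0, river 18
min |a| on river = 1

1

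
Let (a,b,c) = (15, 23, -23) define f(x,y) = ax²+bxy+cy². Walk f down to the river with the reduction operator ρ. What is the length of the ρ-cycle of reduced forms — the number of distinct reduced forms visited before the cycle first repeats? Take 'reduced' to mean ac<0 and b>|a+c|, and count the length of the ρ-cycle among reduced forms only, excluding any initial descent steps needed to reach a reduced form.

D = 1909, ⌊√D⌋ = 43
river: ρ → (-23,23,15)
river: ρ → (15,37,-9)
river: ρ → (-9,35,19)
river: ρ → (19,41,-3)
river: ρ → (-3,43,5)
river: ρ → (5,37,-27)
river: ρ → (-27,17,15)
river: ρ → (15,43,-1)
river: ρ → (-1,43,15)
river: ρ → (15,17,-27)
river: ρ → (-27,37,5)
river: ρ → (5,43,-3)
river: ρ → (-3,41,19)
river: ρ → (19,35,-9)
river: ρ → (-9,37,15)
river: ρ → (15,23,-23)
ρ-cycle length = 16 (tail of 0 descent steps not counted)

16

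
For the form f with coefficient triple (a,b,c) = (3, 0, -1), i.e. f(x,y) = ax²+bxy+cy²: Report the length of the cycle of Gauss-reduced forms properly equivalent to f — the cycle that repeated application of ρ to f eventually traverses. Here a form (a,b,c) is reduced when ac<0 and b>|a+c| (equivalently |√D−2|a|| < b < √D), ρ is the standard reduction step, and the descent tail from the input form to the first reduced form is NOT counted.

D = 12, ⌊√D⌋ = 3
descent: ρ → (-1,2,2)  [lands on river]
river: ρ → (2,2,-1)
ρ-cycle length = 2 (tail of 1 descent step not counted)

2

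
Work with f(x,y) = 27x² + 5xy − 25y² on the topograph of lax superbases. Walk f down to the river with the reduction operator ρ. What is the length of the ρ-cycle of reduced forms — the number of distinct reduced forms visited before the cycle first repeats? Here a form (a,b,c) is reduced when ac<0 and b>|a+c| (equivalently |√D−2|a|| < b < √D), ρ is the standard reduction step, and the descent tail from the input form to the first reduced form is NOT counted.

D = 2725, ⌊√D⌋ = 52
river: ρ → (-25,45,7)
river: ρ → (7,39,-43)
river: ρ → (-43,47,3)
river: ρ → (3,49,-27)
river: ρ → (-27,5,25)
river: ρ → (25,45,-7)
river: ρ → (-7,39,43)
river: ρ → (43,47,-3)
river: ρ → (-3,49,27)
river: ρ → (27,5,-25)
ρ-cycle length = 10 (tail of 0 descent steps not counted)

10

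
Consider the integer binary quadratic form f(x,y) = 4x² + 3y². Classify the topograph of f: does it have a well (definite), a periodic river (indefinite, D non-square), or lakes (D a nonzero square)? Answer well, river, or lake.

D = b²−4ac = 0² − 4·4·3 = -48
D < 0 ⇒ definite ⇒ every region one sign ⇒ single well

well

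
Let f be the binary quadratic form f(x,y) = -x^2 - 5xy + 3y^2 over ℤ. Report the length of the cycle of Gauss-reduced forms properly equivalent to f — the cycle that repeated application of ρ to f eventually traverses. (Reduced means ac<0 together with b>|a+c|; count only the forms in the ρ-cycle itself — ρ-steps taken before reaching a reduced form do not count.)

D = 37, ⌊√D⌋ = 6
descent: ρ → (3,5,-1)  [lands on river]
river: ρ → (-1,5,3)
river: ρ → (3,1,-3)
river: ρ → (-3,5,1)
river: ρ → (1,5,-3)
river: ρ → (-3,1,3)
ρ-cycle length = 6 (tail of 1 descent step not counted)

6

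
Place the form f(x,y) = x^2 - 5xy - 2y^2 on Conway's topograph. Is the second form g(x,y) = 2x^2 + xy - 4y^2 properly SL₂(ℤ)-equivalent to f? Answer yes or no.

D₁ = 33, D₂ = 33
river cycle of f (length 4): (-2, 5, 1), (1, 5, -2), (-2, 3, 3), (3, 3, -2)
river cycle of g (length 4): (2, 5, -1), (-1, 5, 2), (2, 3, -3), (-3, 3, 2)
cycles differ ⇒ inequivalent

no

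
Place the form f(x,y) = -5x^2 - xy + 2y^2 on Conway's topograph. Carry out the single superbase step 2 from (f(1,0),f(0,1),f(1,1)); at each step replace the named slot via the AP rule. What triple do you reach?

start (-5,2,-4) = (f(1,0),f(0,1),f(1,1))
replace slot 2: 2·((-5)+(-4)) − 2 = -20 → (-5,-20,-4)

-5,-20,-4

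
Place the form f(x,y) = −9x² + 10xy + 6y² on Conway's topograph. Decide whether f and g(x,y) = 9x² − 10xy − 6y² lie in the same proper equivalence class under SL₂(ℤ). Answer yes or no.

D₁ = 316, D₂ = 316
river cycle of f (length 6): (6, 14, -5), (-5, 16, 3), (3, 14, -10), (-10, 6, 7), (7, 8, -9), (-9, 10, 6)
river cycle of g (length 6): (-6, 10, 9), (9, 8, -7), (-7, 6, 10), (10, 14, -3), (-3, 16, 5), (5, 14, -6)
cycles differ ⇒ inequivalent

no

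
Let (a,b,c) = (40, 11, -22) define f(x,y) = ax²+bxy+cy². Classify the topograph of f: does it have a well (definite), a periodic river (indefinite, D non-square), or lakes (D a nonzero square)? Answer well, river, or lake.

D = b²−4ac = 11² − 4·40·(-22) = 3641
D > 0 non-square ⇒ indefinite ⇒ periodic river

river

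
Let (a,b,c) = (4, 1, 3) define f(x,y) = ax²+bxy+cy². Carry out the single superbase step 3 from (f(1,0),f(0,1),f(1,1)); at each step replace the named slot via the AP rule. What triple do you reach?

start (4,3,8) = (f(1,0),f(0,1),f(1,1))
replace slot 3: 2·(4+3) − 8 = 6 → (4,3,6)

4,3,6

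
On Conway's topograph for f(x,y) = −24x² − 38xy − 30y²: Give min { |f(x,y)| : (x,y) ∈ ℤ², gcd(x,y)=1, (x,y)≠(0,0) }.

translate: b→-10 (≡38 mod 48), so (24,38,30)→(24,-10,16)
flip: (24,-10,16)→(16,10,24)
reduced (well bottom): (16,10,24) with a≤c, −a<b≤a
well minimum |f| = |-16| = 16 (negative-definite)

16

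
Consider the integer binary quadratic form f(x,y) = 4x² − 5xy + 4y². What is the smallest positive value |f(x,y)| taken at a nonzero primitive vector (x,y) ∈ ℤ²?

translate: b→3 (≡-5 mod 8), so (4,-5,4)→(4,3,3)
flip: (4,3,3)→(3,-3,4)
translate: b→3 (≡-3 mod 6), so (3,-3,4)→(3,3,4)
reduced (well bottom): (3,3,4) with a≤c, −a<b≤a
well minimum = a = 3

3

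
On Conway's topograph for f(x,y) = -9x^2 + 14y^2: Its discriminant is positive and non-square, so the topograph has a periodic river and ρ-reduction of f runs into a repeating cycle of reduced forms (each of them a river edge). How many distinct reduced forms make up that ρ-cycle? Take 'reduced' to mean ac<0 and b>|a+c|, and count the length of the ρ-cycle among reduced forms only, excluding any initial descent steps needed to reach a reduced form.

D = 504, ⌊√D⌋ = 22
descent: ρ → (14,0,-9)
descent: ρ → (-9,18,5)  [lands on river]
river: ρ → (5,22,-1)
river: ρ → (-1,22,5)
river: ρ → (5,18,-9)
ρ-cycle length = 4 (tail of 2 descent steps not counted)

4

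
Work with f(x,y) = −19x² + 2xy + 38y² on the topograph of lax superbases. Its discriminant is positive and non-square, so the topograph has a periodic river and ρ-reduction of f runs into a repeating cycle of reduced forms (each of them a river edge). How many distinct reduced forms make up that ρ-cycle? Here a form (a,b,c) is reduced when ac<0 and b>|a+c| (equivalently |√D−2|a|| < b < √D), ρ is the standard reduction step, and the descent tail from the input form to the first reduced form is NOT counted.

D = 2892, ⌊√D⌋ = 53
descent: ρ → (38,-2,-19)
descent: ρ → (-19,40,17)  [lands on river]
river: ρ → (17,28,-31)
river: ρ → (-31,34,14)
river: ρ → (14,50,-7)
river: ρ → (-7,48,21)
river: ρ → (21,36,-19)
ρ-cycle length = 6 (tail of 2 descent steps not counted)

6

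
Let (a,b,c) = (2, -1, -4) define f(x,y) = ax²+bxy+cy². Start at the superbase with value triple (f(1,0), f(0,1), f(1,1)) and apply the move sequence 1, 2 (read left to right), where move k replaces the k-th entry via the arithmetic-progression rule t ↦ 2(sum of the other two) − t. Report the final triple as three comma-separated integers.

start (2,-4,-3) = (f(1,0),f(0,1),f(1,1))
replace slot 1: 2·((-4)+(-3)) − 2 = -16 → (-16,-4,-3)
replace slot 2: 2·((-16)+(-3)) − (-4) = -34 → (-16,-34,-3)

-16,-34,-3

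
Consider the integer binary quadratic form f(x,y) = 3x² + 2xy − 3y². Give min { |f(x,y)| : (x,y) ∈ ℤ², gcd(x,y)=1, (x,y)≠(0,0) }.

river: ρ → (-3,4,2)
river: ρ → (2,4,-3)
river: ρ → (-3,2,3)
river: ρ → (3,4,-2)
river: ρ → (-2,4,3)
river: ρ → (3,2,-3)
closes: descent 0, river 6
min |a| on river = 2

2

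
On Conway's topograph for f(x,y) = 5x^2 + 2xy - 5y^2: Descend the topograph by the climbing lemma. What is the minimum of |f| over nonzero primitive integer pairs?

river: ρ → (-5,8,2)
river: ρ → (2,8,-5)
river: ρ → (-5,2,5)
river: ρ → (5,8,-2)
river: ρ → (-2,8,5)
river: ρ → (5,2,-5)
closes: descent 0, river 6
min |a| on river = 2

2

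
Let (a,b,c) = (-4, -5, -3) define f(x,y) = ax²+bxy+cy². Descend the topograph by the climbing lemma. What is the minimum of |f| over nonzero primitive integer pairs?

translate: b→-3 (≡5 mod 8), so (4,5,3)→(4,-3,2)
flip: (4,-3,2)→(2,3,4)
translate: b→-1 (≡3 mod 4), so (2,3,4)→(2,-1,3)
reduced (well bottom): (2,-1,3) with a≤c, −a<b≤a
well minimum |f| = |-2| = 2 (negative-definite)

2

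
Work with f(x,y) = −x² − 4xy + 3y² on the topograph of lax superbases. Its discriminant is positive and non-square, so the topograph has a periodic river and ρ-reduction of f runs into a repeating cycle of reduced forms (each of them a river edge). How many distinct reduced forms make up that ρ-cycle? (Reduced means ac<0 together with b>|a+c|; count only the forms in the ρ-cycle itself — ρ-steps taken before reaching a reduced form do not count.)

D = 28, ⌊√D⌋ = 5
descent: ρ → (3,4,-1)  [lands on river]
river: ρ → (-1,4,3)
river: ρ → (3,2,-2)
river: ρ → (-2,2,3)
ρ-cycle length = 4 (tail of 1 descent step not counted)

4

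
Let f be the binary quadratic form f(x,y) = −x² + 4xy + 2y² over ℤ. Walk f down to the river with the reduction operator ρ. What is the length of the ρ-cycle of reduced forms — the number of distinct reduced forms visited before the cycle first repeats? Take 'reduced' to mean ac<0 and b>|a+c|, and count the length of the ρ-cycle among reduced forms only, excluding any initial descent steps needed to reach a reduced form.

D = 24, ⌊√D⌋ = 4
river: ρ → (2,4,-1)
river: ρ → (-1,4,2)
ρ-cycle length = 2 (tail of 0 descent steps not counted)

2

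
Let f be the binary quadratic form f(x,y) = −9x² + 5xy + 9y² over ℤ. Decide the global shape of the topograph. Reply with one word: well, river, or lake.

D = b²−4ac = 5² − 4·(-9)·9 = 349
D > 0 non-square ⇒ indefinite ⇒ periodic river

river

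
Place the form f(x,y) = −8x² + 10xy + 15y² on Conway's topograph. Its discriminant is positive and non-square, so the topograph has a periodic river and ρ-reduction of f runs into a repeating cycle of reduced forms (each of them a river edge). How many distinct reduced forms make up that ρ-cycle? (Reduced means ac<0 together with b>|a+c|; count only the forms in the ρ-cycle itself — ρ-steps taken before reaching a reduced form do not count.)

D = 580, ⌊√D⌋ = 24
river: ρ → (15,20,-3)
river: ρ → (-3,22,8)
river: ρ → (8,10,-15)
river: ρ → (-15,20,3)
river: ρ → (3,22,-8)
river: ρ → (-8,10,15)
ρ-cycle length = 6 (tail of 0 descent steps not counted)

6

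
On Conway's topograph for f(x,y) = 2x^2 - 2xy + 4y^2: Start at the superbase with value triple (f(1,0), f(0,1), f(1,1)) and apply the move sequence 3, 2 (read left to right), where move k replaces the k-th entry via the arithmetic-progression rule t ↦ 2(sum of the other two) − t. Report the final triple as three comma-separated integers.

start (2,4,4) = (f(1,0),f(0,1),f(1,1))
replace slot 3: 2·(2+4) − 4 = 8 → (2,4,8)
replace slot 2: 2·(2+8) − 4 = 16 → (2,16,8)

2,16,8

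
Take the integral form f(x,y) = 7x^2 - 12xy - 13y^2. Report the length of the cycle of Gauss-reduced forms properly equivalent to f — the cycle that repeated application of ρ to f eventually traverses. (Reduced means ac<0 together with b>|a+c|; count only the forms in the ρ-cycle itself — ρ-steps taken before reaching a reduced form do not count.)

D = 508, ⌊√D⌋ = 22
descent: ρ → (-13,12,7)  [lands on river]
river: ρ → (7,16,-9)
river: ρ → (-9,20,3)
river: ρ → (3,22,-2)
river: ρ → (-2,22,3)
river: ρ → (3,20,-9)
river: ρ → (-9,16,7)
river: ρ → (7,12,-13)
river: ρ → (-13,14,6)
river: ρ → (6,22,-1)
river: ρ → (-1,22,6)
river: ρ → (6,14,-13)
ρ-cycle length = 12 (tail of 1 descent step not counted)

12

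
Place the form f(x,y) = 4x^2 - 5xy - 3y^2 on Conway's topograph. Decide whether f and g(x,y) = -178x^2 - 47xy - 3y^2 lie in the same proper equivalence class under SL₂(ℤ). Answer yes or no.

D₁ = 73, D₂ = 73
river cycle of f (length 18): (-3, 5, 4), (4, 3, -4), (-4, 5, 3), (3, 7, -2), (-2, 5, 6), (6, 7, -1), (-1, 7, 6), (6, 5, -2), (-2, 7, 3), (3, 5, -4), … (8 more)
river cycle of g (length 18): (-3, 5, 4), (4, 3, -4), (-4, 5, 3), (3, 7, -2), (-2, 5, 6), (6, 7, -1), (-1, 7, 6), (6, 5, -2), (-2, 7, 3), (3, 5, -4), … (8 more)
cycles coincide ⇒ equivalent

yes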